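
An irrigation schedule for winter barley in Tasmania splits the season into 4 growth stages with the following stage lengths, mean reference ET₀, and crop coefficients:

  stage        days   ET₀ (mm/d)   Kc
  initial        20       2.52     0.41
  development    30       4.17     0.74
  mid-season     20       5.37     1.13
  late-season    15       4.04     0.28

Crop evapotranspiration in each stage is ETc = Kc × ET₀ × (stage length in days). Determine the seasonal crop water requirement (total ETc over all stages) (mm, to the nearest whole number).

initial: 0.41 × 2.52 × 20 = 20.66 mm
development: 0.74 × 4.17 × 30 = 92.57 mm
mid-season: 1.13 × 5.37 × 20 = 121.36 mm
late-season: 0.28 × 4.04 × 15 = 16.97 mm
Seasonal total = 251.56 mm

252 mm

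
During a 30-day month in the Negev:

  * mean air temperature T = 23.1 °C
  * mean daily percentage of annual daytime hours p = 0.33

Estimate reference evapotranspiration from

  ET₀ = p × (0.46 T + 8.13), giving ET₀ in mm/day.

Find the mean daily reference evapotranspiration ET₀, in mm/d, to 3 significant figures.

6.19 mm/d

ET₀ = 0.33 × (0.46 × 23.1 + 8.13) = 0.33 × 18.756 = 6.1895 mm/d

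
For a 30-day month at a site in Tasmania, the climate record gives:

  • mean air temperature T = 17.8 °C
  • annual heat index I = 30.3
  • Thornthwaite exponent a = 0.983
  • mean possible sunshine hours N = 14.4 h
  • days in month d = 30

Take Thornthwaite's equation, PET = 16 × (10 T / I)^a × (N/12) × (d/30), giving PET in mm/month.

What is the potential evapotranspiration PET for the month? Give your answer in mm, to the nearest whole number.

109 mm

10T/I = 10 × 17.8 / 30.3 = 5.8746
(10T/I)^a = 5.8746^0.983 = 5.7004
Uncorrected PET = 16 × 5.7004 = 91.206 mm
Correction = (N/12)(d/30) = (14.4/12)(30/30) = 1.2000
PET = 91.206 × 1.2000 = 109.447 mm/month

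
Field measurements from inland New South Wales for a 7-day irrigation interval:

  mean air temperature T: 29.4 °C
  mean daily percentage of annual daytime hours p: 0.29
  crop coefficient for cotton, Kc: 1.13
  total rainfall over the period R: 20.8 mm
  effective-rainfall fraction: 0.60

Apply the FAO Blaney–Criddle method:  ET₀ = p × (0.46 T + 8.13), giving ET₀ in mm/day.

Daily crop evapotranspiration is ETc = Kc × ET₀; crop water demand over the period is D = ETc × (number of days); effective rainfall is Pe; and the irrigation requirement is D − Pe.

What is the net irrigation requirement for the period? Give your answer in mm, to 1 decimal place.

37.2 mm

ET₀ = 0.29 × (0.46 × 29.4 + 8.13) = 0.29 × 21.654 = 6.2797 mm/d
ETc = Kc × ET₀ = 1.13 × 6.2797 = 7.0961 mm/d
Crop demand D = ETc × 7 d = 7.0961 × 7 = 49.673 mm
Pe = 0.60 × 20.8 = 12.480 mm
D − Pe = 49.673 − 12.480 = 37.193 mm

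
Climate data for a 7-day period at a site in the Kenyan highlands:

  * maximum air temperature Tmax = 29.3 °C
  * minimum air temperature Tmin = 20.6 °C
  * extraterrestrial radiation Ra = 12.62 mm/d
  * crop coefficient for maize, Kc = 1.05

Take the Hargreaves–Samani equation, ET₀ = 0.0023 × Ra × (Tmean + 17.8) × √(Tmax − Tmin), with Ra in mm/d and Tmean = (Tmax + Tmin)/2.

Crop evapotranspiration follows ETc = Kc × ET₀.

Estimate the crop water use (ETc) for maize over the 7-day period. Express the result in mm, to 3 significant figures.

26.9 mm

Tmean = (29.3 + 20.6)/2 = 24.95 °C
ET₀ = 0.0023 × 12.62 × (24.95 + 17.8) × √8.7 = 0.0023 × 12.62 × 42.75 × 2.9496 = 3.6600 mm/d
ETc = Kc × ET₀ = 1.05 × 3.6600 = 3.8430 mm/d
Over 7 days: 3.8430 × 7 = 26.901 mm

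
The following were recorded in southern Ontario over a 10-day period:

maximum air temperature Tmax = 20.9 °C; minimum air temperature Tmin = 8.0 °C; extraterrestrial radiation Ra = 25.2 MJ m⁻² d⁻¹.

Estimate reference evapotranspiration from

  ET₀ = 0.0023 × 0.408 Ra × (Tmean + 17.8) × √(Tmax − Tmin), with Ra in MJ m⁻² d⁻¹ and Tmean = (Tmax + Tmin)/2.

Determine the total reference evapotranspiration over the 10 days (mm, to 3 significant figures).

Tmean = (20.9 + 8.0)/2 = 14.45 °C
0.408 Ra = 0.408 × 25.2 = 10.2816 mm/d equivalent
ET₀ = 0.0023 × 10.2816 × (14.45 + 17.8) × √12.9 = 0.0023 × 10.2816 × 32.25 × 3.5917 = 2.7392 mm/d
Over 10 days: 2.7392 × 10 = 27.392 mm

27.4 mm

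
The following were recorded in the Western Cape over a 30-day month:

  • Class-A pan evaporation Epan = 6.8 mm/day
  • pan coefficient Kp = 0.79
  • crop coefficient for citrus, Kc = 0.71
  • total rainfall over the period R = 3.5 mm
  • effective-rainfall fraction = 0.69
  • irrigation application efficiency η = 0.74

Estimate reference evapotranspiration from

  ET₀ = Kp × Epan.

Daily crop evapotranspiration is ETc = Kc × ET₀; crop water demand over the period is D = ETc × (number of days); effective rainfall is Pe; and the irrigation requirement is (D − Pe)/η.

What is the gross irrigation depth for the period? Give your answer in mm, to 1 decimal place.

ET₀ = 0.79 × 6.8 = 5.3720 mm/d
ETc = Kc × ET₀ = 0.71 × 5.3720 = 3.8141 mm/d
Crop demand D = ETc × 30 d = 3.8141 × 30 = 114.423 mm
Pe = 0.69 × 3.5 = 2.415 mm
D − Pe = 114.423 − 2.415 = 112.008 mm
Gross irrigation = 112.008 / 0.74 = 151.362 mm

151.4 mm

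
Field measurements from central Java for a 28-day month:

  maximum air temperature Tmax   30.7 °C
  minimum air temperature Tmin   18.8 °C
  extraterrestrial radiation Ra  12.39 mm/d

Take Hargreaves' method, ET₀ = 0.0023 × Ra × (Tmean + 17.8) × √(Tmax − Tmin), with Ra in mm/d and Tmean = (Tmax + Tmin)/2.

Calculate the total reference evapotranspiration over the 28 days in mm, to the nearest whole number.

117 mm

Tmean = (30.7 + 18.8)/2 = 24.75 °C
ET₀ = 0.0023 × 12.39 × (24.75 + 17.8) × √11.9 = 0.0023 × 12.39 × 42.55 × 3.4496 = 4.1828 mm/d
Over 28 days: 4.1828 × 28 = 117.118 mm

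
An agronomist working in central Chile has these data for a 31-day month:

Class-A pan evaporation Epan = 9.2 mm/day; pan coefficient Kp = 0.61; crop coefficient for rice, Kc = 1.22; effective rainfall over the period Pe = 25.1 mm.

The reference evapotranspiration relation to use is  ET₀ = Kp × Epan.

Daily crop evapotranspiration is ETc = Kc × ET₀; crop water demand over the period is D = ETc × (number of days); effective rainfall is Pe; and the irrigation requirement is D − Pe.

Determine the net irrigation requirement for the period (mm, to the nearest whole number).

187 mm

ET₀ = 0.61 × 9.2 = 5.6120 mm/d
ETc = Kc × ET₀ = 1.22 × 5.6120 = 6.8466 mm/d
Crop demand D = ETc × 31 d = 6.8466 × 31 = 212.245 mm
D − Pe = 212.245 − 25.1 = 187.145 mm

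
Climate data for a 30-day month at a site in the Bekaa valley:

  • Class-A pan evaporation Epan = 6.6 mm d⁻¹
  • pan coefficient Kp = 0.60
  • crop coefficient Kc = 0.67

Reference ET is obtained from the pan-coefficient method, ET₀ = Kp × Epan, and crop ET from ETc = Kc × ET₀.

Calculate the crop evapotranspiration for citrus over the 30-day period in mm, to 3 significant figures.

79.6 mm

ET₀ = 0.60 × 6.6 = 3.9600 mm/d
ETc = Kc × ET₀ = 0.67 × 3.9600 = 2.6532 mm/d
Over 30 days: 2.6532 × 30 = 79.596 mm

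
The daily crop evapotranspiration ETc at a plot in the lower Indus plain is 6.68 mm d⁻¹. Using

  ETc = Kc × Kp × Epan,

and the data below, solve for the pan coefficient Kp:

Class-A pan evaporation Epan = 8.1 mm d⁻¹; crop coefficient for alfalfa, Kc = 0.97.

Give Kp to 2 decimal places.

ETc = Kc × Kp × Epan  ⇒  Kp = ETc / (Kc × Epan)
Kp = 6.68 / (0.97 × 8.1) = 6.68 / 7.857 = 0.8502

0.85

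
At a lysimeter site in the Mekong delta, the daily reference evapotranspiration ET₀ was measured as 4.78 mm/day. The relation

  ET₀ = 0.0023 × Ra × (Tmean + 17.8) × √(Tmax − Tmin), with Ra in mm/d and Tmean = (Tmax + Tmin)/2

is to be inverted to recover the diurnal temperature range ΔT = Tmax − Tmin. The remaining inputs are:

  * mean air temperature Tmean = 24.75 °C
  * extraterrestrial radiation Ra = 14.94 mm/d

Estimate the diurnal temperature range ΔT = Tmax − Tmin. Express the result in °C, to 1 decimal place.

√ΔT = ET₀ / [0.0023 × Ra × (Tmean+17.8)] = 4.78 / (0.0023 × 14.94 × 42.55) = 3.2693
ΔT = 3.2693² = 10.688 °C

10.7 °C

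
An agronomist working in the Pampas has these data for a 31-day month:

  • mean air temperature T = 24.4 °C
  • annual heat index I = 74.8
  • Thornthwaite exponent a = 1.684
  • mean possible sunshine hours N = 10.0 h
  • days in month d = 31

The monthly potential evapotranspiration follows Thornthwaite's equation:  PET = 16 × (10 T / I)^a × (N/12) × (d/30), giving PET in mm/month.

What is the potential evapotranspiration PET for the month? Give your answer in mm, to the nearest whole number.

101 mm

10T/I = 10 × 24.4 / 74.8 = 3.2620
(10T/I)^a = 3.2620^1.684 = 7.3233
Uncorrected PET = 16 × 7.3233 = 117.173 mm
Correction = (N/12)(d/30) = (10.0/12)(31/30) = 0.8611
PET = 117.173 × 0.8611 = 100.898 mm/month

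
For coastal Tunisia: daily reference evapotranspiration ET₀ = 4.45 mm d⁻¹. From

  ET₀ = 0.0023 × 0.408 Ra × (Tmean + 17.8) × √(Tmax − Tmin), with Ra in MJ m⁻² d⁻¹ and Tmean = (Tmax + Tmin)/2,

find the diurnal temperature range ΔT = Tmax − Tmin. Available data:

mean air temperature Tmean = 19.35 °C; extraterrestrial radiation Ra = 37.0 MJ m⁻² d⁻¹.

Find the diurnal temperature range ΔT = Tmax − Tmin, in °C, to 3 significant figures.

11.9 °C

√ΔT = ET₀ / [0.0023 × 0.408 × Ra × (Tmean+17.8)] = 4.45 / (0.0023 × 15.0960 × 37.15) = 3.4499
ΔT = 3.4499² = 11.902 °C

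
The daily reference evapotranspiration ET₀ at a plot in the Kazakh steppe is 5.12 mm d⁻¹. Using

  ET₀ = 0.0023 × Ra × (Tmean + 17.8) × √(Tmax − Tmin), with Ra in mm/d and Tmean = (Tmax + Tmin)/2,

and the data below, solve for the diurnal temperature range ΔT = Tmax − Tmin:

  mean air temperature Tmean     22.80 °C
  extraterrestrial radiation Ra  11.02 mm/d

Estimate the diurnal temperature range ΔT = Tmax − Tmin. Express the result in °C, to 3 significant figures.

√ΔT = ET₀ / [0.0023 × Ra × (Tmean+17.8)] = 5.12 / (0.0023 × 11.02 × 40.60) = 4.9755
ΔT = 4.9755² = 24.756 °C

24.8 °C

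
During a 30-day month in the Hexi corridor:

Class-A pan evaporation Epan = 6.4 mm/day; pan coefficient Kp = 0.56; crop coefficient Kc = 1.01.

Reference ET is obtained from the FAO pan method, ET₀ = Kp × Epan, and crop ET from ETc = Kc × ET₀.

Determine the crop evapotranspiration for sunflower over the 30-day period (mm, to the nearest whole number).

109 mm

ET₀ = 0.56 × 6.4 = 3.5840 mm/d
ETc = Kc × ET₀ = 1.01 × 3.5840 = 3.6198 mm/d
Over 30 days: 3.6198 × 30 = 108.594 mm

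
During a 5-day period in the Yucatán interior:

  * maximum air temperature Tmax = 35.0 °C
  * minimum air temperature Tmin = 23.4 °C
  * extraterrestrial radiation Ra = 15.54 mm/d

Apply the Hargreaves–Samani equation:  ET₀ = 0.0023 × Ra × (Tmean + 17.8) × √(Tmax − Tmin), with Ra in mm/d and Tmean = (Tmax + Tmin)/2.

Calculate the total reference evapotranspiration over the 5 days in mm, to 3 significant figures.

Tmean = (35.0 + 23.4)/2 = 29.20 °C
ET₀ = 0.0023 × 15.54 × (29.20 + 17.8) × √11.6 = 0.0023 × 15.54 × 47.00 × 3.4059 = 5.7215 mm/d
Over 5 days: 5.7215 × 5 = 28.608 mm

28.6 mm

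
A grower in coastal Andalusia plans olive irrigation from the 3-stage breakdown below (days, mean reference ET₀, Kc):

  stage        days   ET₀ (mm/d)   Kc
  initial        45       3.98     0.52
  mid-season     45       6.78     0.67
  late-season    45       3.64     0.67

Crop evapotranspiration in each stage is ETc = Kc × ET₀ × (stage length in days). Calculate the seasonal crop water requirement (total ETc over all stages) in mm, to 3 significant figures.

initial: 0.52 × 3.98 × 45 = 93.13 mm
mid-season: 0.67 × 6.78 × 45 = 204.42 mm
late-season: 0.67 × 3.64 × 45 = 109.75 mm
Seasonal total = 407.30 mm

407 mm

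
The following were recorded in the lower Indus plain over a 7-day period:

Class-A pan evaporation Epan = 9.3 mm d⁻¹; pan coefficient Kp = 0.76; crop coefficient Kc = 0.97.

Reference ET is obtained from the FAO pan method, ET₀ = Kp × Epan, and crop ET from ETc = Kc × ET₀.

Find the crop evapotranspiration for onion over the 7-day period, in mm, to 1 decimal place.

ET₀ = 0.76 × 9.3 = 7.0680 mm/d
ETc = Kc × ET₀ = 0.97 × 7.0680 = 6.8560 mm/d
Over 7 days: 6.8560 × 7 = 47.992 mm

48.0 mm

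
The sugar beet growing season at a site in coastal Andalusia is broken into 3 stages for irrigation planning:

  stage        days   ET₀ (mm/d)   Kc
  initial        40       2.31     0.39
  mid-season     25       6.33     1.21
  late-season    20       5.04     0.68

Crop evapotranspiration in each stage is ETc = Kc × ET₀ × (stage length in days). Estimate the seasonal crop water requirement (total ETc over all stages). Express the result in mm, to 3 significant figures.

initial: 0.39 × 2.31 × 40 = 36.04 mm
mid-season: 1.21 × 6.33 × 25 = 191.48 mm
late-season: 0.68 × 5.04 × 20 = 68.54 mm
Seasonal total = 296.06 mm

296 mm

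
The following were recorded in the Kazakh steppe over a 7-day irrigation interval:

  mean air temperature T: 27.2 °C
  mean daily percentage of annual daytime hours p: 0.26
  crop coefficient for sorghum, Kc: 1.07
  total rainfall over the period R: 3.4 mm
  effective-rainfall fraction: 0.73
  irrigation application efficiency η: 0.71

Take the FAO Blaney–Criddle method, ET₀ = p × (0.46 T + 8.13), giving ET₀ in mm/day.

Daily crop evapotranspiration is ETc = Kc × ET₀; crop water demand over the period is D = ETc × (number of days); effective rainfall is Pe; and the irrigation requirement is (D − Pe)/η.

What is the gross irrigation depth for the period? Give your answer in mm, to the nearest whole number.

ET₀ = 0.26 × (0.46 × 27.2 + 8.13) = 0.26 × 20.642 = 5.3669 mm/d
ETc = Kc × ET₀ = 1.07 × 5.3669 = 5.7426 mm/d
Crop demand D = ETc × 7 d = 5.7426 × 7 = 40.198 mm
Pe = 0.73 × 3.4 = 2.482 mm
D − Pe = 40.198 − 2.482 = 37.716 mm
Gross irrigation = 37.716 / 0.71 = 53.121 mm

53 mm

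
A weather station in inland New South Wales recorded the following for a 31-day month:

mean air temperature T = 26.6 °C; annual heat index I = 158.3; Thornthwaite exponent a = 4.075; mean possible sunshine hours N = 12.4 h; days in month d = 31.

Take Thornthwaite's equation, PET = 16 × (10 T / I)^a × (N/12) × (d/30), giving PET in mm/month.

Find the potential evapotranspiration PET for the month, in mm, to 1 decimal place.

141.6 mm

10T/I = 10 × 26.6 / 158.3 = 1.6804
(10T/I)^a = 1.6804^4.075 = 8.2900
Uncorrected PET = 16 × 8.2900 = 132.640 mm
Correction = (N/12)(d/30) = (12.4/12)(31/30) = 1.0678
PET = 132.640 × 1.0678 = 141.633 mm/month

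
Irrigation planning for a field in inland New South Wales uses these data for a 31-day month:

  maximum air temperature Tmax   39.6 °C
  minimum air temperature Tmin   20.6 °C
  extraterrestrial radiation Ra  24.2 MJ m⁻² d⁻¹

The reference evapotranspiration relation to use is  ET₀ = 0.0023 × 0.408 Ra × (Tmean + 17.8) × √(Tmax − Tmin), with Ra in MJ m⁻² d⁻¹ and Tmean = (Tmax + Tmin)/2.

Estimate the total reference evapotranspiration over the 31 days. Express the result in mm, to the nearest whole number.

Tmean = (39.6 + 20.6)/2 = 30.10 °C
0.408 Ra = 0.408 × 24.2 = 9.8736 mm/d equivalent
ET₀ = 0.0023 × 9.8736 × (30.10 + 17.8) × √19.0 = 0.0023 × 9.8736 × 47.90 × 4.3589 = 4.7415 mm/d
Over 31 days: 4.7415 × 31 = 146.987 mm

147 mm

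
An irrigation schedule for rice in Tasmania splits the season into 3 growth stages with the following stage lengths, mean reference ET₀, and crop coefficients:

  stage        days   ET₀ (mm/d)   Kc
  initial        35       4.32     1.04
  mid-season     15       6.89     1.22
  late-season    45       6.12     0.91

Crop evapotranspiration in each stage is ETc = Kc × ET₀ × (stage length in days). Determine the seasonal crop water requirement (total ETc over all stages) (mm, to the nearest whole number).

initial: 1.04 × 4.32 × 35 = 157.25 mm
mid-season: 1.22 × 6.89 × 15 = 126.09 mm
late-season: 0.91 × 6.12 × 45 = 250.61 mm
Seasonal total = 533.95 mm

534 mm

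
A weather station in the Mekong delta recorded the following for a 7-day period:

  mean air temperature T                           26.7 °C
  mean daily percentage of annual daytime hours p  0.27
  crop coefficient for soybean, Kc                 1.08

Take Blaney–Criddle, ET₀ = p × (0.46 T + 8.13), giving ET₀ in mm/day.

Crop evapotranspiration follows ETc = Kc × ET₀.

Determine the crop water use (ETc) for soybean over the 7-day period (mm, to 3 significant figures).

ET₀ = 0.27 × (0.46 × 26.7 + 8.13) = 0.27 × 20.412 = 5.5112 mm/d
ETc = Kc × ET₀ = 1.08 × 5.5112 = 5.9521 mm/d
Over 7 days: 5.9521 × 7 = 41.665 mm

41.7 mm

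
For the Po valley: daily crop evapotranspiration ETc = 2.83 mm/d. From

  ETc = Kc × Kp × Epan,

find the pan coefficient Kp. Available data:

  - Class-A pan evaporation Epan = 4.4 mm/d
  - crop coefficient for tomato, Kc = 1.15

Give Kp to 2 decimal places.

0.56

ETc = Kc × Kp × Epan  ⇒  Kp = ETc / (Kc × Epan)
Kp = 2.83 / (1.15 × 4.4) = 2.83 / 5.060 = 0.5593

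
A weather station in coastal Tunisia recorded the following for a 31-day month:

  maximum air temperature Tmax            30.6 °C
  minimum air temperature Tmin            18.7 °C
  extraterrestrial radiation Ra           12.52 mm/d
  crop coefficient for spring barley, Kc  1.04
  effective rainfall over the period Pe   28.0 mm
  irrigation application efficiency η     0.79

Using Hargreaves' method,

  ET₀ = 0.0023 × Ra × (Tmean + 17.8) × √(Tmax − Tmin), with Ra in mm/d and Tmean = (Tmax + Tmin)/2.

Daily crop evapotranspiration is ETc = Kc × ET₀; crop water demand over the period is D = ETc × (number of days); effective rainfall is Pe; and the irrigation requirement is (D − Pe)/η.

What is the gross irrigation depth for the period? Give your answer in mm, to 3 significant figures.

137 mm

Tmean = (30.6 + 18.7)/2 = 24.65 °C
ET₀ = 0.0023 × 12.52 × (24.65 + 17.8) × √11.9 = 0.0023 × 12.52 × 42.45 × 3.4496 = 4.2168 mm/d
ETc = Kc × ET₀ = 1.04 × 4.2168 = 4.3855 mm/d
Crop demand D = ETc × 31 d = 4.3855 × 31 = 135.951 mm
D − Pe = 135.951 − 28.0 = 107.951 mm
Gross irrigation = 107.951 / 0.79 = 136.647 mm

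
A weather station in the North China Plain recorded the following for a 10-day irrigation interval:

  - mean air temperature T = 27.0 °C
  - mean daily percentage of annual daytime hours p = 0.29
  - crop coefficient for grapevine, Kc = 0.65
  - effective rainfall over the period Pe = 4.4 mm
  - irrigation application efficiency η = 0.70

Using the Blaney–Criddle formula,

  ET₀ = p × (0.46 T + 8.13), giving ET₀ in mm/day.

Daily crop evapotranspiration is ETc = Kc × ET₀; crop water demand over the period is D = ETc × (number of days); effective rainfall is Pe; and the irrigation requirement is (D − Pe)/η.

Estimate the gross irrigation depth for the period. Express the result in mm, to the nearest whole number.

ET₀ = 0.29 × (0.46 × 27.0 + 8.13) = 0.29 × 20.550 = 5.9595 mm/d
ETc = Kc × ET₀ = 0.65 × 5.9595 = 3.8737 mm/d
Crop demand D = ETc × 10 d = 3.8737 × 10 = 38.737 mm
D − Pe = 38.737 − 4.4 = 34.337 mm
Gross irrigation = 34.337 / 0.70 = 49.053 mm

49 mm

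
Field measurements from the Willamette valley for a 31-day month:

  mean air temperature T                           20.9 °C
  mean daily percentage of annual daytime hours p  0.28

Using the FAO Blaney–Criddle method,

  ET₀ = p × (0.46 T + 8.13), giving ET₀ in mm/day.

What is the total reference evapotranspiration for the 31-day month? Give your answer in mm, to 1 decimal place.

ET₀ = 0.28 × (0.46 × 20.9 + 8.13) = 0.28 × 17.744 = 4.9683 mm/d
Monthly total = 4.9683 × 31 = 154.017 mm

154.0 mm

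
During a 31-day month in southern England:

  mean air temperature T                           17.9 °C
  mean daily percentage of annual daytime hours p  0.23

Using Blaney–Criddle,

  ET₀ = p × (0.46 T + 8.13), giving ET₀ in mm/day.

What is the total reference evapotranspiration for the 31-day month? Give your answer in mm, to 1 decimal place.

116.7 mm

ET₀ = 0.23 × (0.46 × 17.9 + 8.13) = 0.23 × 16.364 = 3.7637 mm/d
Monthly total = 3.7637 × 31 = 116.675 mm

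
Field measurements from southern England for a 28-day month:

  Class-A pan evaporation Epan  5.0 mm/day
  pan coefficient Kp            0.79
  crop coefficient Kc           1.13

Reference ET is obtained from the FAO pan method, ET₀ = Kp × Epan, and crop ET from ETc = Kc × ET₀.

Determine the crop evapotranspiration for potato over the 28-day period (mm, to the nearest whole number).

125 mm

ET₀ = 0.79 × 5.0 = 3.9500 mm/d
ETc = Kc × ET₀ = 1.13 × 3.9500 = 4.4635 mm/d
Over 28 days: 4.4635 × 28 = 124.978 mm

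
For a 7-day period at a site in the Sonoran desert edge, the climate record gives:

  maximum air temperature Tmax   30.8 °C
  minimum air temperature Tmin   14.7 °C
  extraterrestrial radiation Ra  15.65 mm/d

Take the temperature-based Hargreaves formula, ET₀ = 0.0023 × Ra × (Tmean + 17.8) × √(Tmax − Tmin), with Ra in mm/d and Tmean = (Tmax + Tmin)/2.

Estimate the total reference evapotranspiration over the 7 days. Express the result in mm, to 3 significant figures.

41.0 mm

Tmean = (30.8 + 14.7)/2 = 22.75 °C
ET₀ = 0.0023 × 15.65 × (22.75 + 17.8) × √16.1 = 0.0023 × 15.65 × 40.55 × 4.0125 = 5.8566 mm/d
Over 7 days: 5.8566 × 7 = 40.996 mm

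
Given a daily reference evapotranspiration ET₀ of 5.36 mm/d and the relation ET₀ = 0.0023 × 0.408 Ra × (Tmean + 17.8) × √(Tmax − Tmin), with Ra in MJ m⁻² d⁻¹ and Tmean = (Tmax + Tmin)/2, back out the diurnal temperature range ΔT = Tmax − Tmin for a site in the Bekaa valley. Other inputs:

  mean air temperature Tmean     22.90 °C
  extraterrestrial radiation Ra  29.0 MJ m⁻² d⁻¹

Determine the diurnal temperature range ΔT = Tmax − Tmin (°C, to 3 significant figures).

√ΔT = ET₀ / [0.0023 × 0.408 × Ra × (Tmean+17.8)] = 5.36 / (0.0023 × 11.8320 × 40.70) = 4.8393
ΔT = 4.8393² = 23.419 °C

23.4 °C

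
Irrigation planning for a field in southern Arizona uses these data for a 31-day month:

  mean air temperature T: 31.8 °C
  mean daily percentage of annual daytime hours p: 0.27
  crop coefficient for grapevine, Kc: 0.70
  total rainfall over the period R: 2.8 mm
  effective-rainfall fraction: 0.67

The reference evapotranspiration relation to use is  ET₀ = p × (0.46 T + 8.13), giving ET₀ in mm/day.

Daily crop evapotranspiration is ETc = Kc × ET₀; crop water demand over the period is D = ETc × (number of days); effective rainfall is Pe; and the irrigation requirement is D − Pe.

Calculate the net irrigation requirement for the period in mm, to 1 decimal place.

ET₀ = 0.27 × (0.46 × 31.8 + 8.13) = 0.27 × 22.758 = 6.1447 mm/d
ETc = Kc × ET₀ = 0.70 × 6.1447 = 4.3013 mm/d
Crop demand D = ETc × 31 d = 4.3013 × 31 = 133.340 mm
Pe = 0.67 × 2.8 = 1.876 mm
D − Pe = 133.340 − 1.876 = 131.464 mm

131.5 mm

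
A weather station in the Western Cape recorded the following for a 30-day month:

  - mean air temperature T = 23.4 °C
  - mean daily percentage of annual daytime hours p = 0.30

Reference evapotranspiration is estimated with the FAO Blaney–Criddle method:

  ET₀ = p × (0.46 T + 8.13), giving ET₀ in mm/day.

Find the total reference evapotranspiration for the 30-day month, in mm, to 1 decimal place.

ET₀ = 0.30 × (0.46 × 23.4 + 8.13) = 0.30 × 18.894 = 5.6682 mm/d
Monthly total = 5.6682 × 30 = 170.046 mm

170.0 mm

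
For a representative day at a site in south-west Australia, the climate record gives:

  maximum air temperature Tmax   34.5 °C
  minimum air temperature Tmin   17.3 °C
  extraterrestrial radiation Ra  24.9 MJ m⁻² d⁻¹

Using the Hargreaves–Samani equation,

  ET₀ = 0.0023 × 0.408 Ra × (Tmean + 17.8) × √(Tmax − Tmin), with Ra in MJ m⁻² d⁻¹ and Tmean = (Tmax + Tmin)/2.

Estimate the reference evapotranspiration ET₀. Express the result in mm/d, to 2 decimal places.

Tmean = (34.5 + 17.3)/2 = 25.90 °C
0.408 Ra = 0.408 × 24.9 = 10.1592 mm/d equivalent
ET₀ = 0.0023 × 10.1592 × (25.90 + 17.8) × √17.2 = 0.0023 × 10.1592 × 43.70 × 4.1473 = 4.2348 mm/d

4.23 mm/d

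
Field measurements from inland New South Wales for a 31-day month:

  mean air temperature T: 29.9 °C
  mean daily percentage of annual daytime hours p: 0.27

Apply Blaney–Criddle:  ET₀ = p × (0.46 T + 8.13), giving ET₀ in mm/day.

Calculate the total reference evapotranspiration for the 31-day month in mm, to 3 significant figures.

183 mm

ET₀ = 0.27 × (0.46 × 29.9 + 8.13) = 0.27 × 21.884 = 5.9087 mm/d
Monthly total = 5.9087 × 31 = 183.170 mm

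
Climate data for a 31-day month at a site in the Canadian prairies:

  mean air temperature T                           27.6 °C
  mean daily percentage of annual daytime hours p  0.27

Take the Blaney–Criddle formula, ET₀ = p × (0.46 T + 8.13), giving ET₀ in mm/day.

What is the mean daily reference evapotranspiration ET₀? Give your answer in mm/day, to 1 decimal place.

5.6 mm/day

ET₀ = 0.27 × (0.46 × 27.6 + 8.13) = 0.27 × 20.826 = 5.6230 mm/d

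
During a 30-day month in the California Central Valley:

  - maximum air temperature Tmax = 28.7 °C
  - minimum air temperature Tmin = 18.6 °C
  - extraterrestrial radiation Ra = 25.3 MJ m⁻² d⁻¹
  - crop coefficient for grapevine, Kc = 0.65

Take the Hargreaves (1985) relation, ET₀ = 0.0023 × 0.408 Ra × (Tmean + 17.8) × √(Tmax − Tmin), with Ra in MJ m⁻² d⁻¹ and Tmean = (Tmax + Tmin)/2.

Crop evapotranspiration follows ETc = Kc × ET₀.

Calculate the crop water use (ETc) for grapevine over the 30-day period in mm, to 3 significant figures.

61.0 mm

Tmean = (28.7 + 18.6)/2 = 23.65 °C
0.408 Ra = 0.408 × 25.3 = 10.3224 mm/d equivalent
ET₀ = 0.0023 × 10.3224 × (23.65 + 17.8) × √10.1 = 0.0023 × 10.3224 × 41.45 × 3.1780 = 3.1274 mm/d
ETc = Kc × ET₀ = 0.65 × 3.1274 = 2.0328 mm/d
Over 30 days: 2.0328 × 30 = 60.984 mm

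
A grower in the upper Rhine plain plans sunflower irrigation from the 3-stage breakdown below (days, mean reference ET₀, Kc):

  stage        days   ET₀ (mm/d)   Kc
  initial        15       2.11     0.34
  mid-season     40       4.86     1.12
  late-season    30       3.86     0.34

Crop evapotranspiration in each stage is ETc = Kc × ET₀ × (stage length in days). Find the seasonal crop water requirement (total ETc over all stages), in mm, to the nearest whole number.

initial: 0.34 × 2.11 × 15 = 10.76 mm
mid-season: 1.12 × 4.86 × 40 = 217.73 mm
late-season: 0.34 × 3.86 × 30 = 39.37 mm
Seasonal total = 267.86 mm

268 mm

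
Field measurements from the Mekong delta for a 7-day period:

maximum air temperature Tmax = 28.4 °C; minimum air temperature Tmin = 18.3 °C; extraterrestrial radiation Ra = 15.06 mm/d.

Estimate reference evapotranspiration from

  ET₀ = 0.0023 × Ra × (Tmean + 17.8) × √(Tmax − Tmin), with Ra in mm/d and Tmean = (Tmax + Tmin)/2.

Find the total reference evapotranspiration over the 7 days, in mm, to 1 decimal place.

31.7 mm

Tmean = (28.4 + 18.3)/2 = 23.35 °C
ET₀ = 0.0023 × 15.06 × (23.35 + 17.8) × √10.1 = 0.0023 × 15.06 × 41.15 × 3.1780 = 4.5298 mm/d
Over 7 days: 4.5298 × 7 = 31.709 mm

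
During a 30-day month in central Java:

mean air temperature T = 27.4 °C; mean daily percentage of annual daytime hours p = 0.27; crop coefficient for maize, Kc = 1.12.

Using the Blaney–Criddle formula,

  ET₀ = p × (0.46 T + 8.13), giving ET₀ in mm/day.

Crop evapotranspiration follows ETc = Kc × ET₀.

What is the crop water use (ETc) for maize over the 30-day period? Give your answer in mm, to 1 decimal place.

188.1 mm

ET₀ = 0.27 × (0.46 × 27.4 + 8.13) = 0.27 × 20.734 = 5.5982 mm/d
ETc = Kc × ET₀ = 1.12 × 5.5982 = 6.2700 mm/d
Over 30 days: 6.2700 × 30 = 188.100 mm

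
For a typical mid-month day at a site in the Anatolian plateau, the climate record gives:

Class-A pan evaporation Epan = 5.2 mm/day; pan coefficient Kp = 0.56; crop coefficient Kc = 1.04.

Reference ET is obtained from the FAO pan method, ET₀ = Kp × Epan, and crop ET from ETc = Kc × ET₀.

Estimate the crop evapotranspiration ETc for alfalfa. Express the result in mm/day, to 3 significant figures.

ET₀ = 0.56 × 5.2 = 2.9120 mm/d
ETc = Kc × ET₀ = 1.04 × 2.9120 = 3.0285 mm/d

3.03 mm/day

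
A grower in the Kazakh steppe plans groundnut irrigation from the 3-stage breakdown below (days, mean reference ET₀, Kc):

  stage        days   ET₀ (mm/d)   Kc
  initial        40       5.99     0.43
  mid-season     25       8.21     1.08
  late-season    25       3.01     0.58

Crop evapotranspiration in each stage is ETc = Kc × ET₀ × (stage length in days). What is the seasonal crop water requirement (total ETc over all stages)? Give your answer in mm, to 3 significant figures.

368 mm

initial: 0.43 × 5.99 × 40 = 103.03 mm
mid-season: 1.08 × 8.21 × 25 = 221.67 mm
late-season: 0.58 × 3.01 × 25 = 43.65 mm
Seasonal total = 368.35 mm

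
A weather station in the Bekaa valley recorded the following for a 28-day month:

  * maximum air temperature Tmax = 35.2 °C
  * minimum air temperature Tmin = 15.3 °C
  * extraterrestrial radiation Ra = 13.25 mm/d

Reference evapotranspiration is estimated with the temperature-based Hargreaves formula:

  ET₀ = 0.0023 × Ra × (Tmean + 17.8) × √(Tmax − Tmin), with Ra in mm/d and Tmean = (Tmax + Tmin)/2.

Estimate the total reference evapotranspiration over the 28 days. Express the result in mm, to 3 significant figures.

Tmean = (35.2 + 15.3)/2 = 25.25 °C
ET₀ = 0.0023 × 13.25 × (25.25 + 17.8) × √19.9 = 0.0023 × 13.25 × 43.05 × 4.4609 = 5.8525 mm/d
Over 28 days: 5.8525 × 28 = 163.870 mm

164 mm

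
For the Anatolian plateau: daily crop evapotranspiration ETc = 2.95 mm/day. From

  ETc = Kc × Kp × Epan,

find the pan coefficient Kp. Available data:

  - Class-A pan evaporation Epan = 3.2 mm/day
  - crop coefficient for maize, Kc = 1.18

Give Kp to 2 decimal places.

0.78

ETc = Kc × Kp × Epan  ⇒  Kp = ETc / (Kc × Epan)
Kp = 2.95 / (1.18 × 3.2) = 2.95 / 3.776 = 0.7813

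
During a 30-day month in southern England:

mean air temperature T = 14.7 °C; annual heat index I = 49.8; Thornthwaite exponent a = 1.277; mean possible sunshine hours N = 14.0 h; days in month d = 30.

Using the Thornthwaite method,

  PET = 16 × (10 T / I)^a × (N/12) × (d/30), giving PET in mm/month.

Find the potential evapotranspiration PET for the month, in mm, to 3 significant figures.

74.4 mm

10T/I = 10 × 14.7 / 49.8 = 2.9518
(10T/I)^a = 2.9518^1.277 = 3.9838
Uncorrected PET = 16 × 3.9838 = 63.741 mm
Correction = (N/12)(d/30) = (14.0/12)(30/30) = 1.1667
PET = 63.741 × 1.1667 = 74.367 mm/month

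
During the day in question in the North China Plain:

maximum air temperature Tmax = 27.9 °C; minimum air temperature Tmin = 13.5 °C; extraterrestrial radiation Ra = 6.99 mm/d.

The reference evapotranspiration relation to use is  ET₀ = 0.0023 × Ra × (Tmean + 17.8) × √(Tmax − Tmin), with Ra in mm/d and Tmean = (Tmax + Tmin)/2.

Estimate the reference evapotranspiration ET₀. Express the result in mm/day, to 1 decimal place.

2.3 mm/day

Tmean = (27.9 + 13.5)/2 = 20.70 °C
ET₀ = 0.0023 × 6.99 × (20.70 + 17.8) × √14.4 = 0.0023 × 6.99 × 38.50 × 3.7947 = 2.3488 mm/d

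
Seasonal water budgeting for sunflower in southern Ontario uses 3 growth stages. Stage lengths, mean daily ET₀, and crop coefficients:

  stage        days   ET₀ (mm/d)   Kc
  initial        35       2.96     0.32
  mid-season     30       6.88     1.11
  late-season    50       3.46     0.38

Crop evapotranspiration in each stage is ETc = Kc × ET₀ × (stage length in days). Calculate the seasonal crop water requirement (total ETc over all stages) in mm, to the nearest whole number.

initial: 0.32 × 2.96 × 35 = 33.15 mm
mid-season: 1.11 × 6.88 × 30 = 229.10 mm
late-season: 0.38 × 3.46 × 50 = 65.74 mm
Seasonal total = 327.99 mm

328 mm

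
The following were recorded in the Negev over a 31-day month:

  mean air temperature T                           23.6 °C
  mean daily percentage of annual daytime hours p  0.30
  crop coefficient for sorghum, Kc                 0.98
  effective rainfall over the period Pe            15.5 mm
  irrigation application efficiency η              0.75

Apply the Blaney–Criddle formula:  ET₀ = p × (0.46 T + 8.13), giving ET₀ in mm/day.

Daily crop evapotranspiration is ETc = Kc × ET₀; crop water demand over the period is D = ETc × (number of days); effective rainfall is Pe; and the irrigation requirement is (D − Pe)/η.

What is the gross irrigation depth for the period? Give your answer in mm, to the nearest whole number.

ET₀ = 0.30 × (0.46 × 23.6 + 8.13) = 0.30 × 18.986 = 5.6958 mm/d
ETc = Kc × ET₀ = 0.98 × 5.6958 = 5.5819 mm/d
Crop demand D = ETc × 31 d = 5.5819 × 31 = 173.039 mm
D − Pe = 173.039 − 15.5 = 157.539 mm
Gross irrigation = 157.539 / 0.75 = 210.052 mm

210 mm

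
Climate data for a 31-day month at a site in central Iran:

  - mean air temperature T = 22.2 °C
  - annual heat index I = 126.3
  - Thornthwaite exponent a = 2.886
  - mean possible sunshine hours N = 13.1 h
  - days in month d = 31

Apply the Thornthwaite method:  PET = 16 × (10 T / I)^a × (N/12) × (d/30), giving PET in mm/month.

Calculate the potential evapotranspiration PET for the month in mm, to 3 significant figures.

91.9 mm

10T/I = 10 × 22.2 / 126.3 = 1.7577
(10T/I)^a = 1.7577^2.886 = 5.0923
Uncorrected PET = 16 × 5.0923 = 81.477 mm
Correction = (N/12)(d/30) = (13.1/12)(31/30) = 1.1281
PET = 81.477 × 1.1281 = 91.914 mm/month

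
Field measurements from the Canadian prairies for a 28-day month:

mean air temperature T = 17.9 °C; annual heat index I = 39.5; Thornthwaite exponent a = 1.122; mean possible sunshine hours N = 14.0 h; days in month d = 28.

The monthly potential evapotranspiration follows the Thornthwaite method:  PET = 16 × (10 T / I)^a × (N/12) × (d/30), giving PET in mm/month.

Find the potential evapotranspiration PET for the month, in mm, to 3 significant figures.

10T/I = 10 × 17.9 / 39.5 = 4.5316
(10T/I)^a = 4.5316^1.122 = 5.4490
Uncorrected PET = 16 × 5.4490 = 87.184 mm
Correction = (N/12)(d/30) = (14.0/12)(28/30) = 1.0889
PET = 87.184 × 1.0889 = 94.935 mm/month

94.9 mm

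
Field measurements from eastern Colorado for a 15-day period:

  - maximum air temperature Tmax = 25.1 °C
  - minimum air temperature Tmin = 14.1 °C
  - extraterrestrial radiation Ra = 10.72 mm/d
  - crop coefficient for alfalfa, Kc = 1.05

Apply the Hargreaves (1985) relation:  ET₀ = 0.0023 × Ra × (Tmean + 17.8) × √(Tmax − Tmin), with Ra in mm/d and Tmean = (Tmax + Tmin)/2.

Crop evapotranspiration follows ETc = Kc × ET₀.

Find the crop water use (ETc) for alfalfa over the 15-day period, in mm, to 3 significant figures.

Tmean = (25.1 + 14.1)/2 = 19.60 °C
ET₀ = 0.0023 × 10.72 × (19.60 + 17.8) × √11.0 = 0.0023 × 10.72 × 37.40 × 3.3166 = 3.0584 mm/d
ETc = Kc × ET₀ = 1.05 × 3.0584 = 3.2113 mm/d
Over 15 days: 3.2113 × 15 = 48.170 mm

48.2 mm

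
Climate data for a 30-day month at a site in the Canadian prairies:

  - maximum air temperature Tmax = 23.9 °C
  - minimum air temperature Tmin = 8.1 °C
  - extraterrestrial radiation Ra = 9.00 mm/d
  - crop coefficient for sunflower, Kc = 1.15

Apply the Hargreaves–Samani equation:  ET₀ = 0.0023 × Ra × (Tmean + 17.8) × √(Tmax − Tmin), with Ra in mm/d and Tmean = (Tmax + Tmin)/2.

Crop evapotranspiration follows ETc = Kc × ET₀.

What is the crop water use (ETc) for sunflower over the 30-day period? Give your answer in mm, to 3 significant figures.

Tmean = (23.9 + 8.1)/2 = 16.00 °C
ET₀ = 0.0023 × 9.00 × (16.00 + 17.8) × √15.8 = 0.0023 × 9.00 × 33.80 × 3.9749 = 2.7811 mm/d
ETc = Kc × ET₀ = 1.15 × 2.7811 = 3.1983 mm/d
Over 30 days: 3.1983 × 30 = 95.949 mm

95.9 mm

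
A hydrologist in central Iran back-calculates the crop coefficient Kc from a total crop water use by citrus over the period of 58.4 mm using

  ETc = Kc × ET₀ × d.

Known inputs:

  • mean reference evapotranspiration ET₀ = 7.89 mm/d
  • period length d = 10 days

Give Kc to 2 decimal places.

ETc = Kc × ET₀ × d  ⇒  Kc = ETc / (ET₀ × d)
Kc = 58.4 / (7.89 × 10) = 58.4 / 78.90 = 0.7402

0.74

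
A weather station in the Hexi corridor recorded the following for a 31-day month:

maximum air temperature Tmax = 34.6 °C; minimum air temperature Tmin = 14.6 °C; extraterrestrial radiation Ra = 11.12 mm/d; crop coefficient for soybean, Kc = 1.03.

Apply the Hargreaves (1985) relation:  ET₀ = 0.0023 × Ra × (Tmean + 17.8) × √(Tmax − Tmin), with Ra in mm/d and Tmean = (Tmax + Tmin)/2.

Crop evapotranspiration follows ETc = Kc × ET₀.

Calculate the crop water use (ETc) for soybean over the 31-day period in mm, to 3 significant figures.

155 mm

Tmean = (34.6 + 14.6)/2 = 24.60 °C
ET₀ = 0.0023 × 11.12 × (24.60 + 17.8) × √20.0 = 0.0023 × 11.12 × 42.40 × 4.4721 = 4.8496 mm/d
ETc = Kc × ET₀ = 1.03 × 4.8496 = 4.9951 mm/d
Over 31 days: 4.9951 × 31 = 154.848 mm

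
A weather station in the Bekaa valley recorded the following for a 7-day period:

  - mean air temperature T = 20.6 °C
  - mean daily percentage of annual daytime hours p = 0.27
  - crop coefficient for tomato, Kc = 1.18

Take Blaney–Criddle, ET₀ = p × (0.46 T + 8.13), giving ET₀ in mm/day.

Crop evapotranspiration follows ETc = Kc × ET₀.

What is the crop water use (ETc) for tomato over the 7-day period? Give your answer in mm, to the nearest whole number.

39 mm

ET₀ = 0.27 × (0.46 × 20.6 + 8.13) = 0.27 × 17.606 = 4.7536 mm/d
ETc = Kc × ET₀ = 1.18 × 4.7536 = 5.6092 mm/d
Over 7 days: 5.6092 × 7 = 39.264 mm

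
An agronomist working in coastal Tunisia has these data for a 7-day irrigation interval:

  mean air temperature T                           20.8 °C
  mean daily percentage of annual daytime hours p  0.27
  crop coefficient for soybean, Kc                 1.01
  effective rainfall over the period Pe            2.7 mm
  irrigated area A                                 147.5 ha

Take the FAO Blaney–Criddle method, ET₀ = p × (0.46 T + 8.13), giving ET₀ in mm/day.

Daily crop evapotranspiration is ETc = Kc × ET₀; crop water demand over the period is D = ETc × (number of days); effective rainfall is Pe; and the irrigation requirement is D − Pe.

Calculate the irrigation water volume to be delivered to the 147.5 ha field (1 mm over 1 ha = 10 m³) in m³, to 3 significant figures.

45800 m³

ET₀ = 0.27 × (0.46 × 20.8 + 8.13) = 0.27 × 17.698 = 4.7785 mm/d
ETc = Kc × ET₀ = 1.01 × 4.7785 = 4.8263 mm/d
Crop demand D = ETc × 7 d = 4.8263 × 7 = 33.784 mm
D − Pe = 33.784 − 2.7 = 31.084 mm
Volume = 31.084 mm × 147.5 ha × 10 = 45848.9 m³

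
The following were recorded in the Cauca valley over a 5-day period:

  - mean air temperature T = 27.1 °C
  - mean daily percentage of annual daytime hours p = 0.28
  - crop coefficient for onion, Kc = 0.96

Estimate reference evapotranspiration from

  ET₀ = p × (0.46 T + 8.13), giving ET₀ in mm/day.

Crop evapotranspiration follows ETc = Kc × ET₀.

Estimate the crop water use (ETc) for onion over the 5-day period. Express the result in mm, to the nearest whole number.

28 mm

ET₀ = 0.28 × (0.46 × 27.1 + 8.13) = 0.28 × 20.596 = 5.7669 mm/d
ETc = Kc × ET₀ = 0.96 × 5.7669 = 5.5362 mm/d
Over 5 days: 5.5362 × 5 = 27.681 mm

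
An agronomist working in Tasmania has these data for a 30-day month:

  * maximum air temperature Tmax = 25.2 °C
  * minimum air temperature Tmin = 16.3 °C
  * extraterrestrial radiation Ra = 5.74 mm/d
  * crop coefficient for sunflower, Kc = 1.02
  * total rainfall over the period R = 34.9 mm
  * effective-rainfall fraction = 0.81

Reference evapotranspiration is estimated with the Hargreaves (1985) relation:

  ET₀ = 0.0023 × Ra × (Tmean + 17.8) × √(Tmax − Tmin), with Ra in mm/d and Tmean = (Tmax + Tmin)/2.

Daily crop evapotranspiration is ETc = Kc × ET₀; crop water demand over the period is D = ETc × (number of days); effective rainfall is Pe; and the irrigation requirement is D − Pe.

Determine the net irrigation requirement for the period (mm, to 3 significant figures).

18.2 mm

Tmean = (25.2 + 16.3)/2 = 20.75 °C
ET₀ = 0.0023 × 5.74 × (20.75 + 17.8) × √8.9 = 0.0023 × 5.74 × 38.55 × 2.9833 = 1.5183 mm/d
ETc = Kc × ET₀ = 1.02 × 1.5183 = 1.5487 mm/d
Crop demand D = ETc × 30 d = 1.5487 × 30 = 46.461 mm
Pe = 0.81 × 34.9 = 28.269 mm
D − Pe = 46.461 − 28.269 = 18.192 mm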